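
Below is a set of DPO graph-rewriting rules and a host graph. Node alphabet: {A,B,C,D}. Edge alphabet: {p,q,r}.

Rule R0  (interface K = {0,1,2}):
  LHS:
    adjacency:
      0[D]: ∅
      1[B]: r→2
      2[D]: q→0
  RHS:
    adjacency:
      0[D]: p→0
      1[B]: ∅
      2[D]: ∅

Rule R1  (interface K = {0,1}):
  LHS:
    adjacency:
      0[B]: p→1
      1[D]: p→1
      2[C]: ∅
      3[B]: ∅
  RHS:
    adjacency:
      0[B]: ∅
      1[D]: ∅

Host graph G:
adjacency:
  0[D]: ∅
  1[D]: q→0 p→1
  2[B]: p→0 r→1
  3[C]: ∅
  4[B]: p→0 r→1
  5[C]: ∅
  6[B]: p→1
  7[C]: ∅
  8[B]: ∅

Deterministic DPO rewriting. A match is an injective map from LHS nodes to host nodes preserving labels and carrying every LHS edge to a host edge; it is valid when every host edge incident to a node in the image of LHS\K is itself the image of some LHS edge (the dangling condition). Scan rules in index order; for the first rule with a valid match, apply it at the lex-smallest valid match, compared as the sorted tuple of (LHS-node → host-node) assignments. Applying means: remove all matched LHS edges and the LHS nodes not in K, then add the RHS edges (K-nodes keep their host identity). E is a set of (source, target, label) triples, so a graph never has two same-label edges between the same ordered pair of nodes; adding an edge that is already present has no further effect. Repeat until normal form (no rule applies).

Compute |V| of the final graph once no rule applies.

[0] host  ⇒  9 nodes, 7 edges  {1-q->0 1-p->1 2-p->0 2-r->1 4-p->0 4-r->1 6-p->1}
[1] R0 @ {0↦0, 1↦2, 2↦1}  ⇒  9 nodes, 6 edges  {0-p->0 1-p->1 2-p->0 4-p->0 4-r->1 6-p->1}
[2] R1 @ {0↦2, 1↦0, 2↦3, 3↦8}  ⇒  7 nodes, 4 edges  {1-p->1 4-p->0 4-r->1 6-p->1}
[3] R1 @ {0↦6, 1↦1, 2↦5, 3↦2}  ⇒  5 nodes, 2 edges  {4-p->0 4-r->1}
normal form: no rule applies after step 3
NF nodes: {0:D, 1:D, 4:B, 6:B, 7:C}

Answer: 5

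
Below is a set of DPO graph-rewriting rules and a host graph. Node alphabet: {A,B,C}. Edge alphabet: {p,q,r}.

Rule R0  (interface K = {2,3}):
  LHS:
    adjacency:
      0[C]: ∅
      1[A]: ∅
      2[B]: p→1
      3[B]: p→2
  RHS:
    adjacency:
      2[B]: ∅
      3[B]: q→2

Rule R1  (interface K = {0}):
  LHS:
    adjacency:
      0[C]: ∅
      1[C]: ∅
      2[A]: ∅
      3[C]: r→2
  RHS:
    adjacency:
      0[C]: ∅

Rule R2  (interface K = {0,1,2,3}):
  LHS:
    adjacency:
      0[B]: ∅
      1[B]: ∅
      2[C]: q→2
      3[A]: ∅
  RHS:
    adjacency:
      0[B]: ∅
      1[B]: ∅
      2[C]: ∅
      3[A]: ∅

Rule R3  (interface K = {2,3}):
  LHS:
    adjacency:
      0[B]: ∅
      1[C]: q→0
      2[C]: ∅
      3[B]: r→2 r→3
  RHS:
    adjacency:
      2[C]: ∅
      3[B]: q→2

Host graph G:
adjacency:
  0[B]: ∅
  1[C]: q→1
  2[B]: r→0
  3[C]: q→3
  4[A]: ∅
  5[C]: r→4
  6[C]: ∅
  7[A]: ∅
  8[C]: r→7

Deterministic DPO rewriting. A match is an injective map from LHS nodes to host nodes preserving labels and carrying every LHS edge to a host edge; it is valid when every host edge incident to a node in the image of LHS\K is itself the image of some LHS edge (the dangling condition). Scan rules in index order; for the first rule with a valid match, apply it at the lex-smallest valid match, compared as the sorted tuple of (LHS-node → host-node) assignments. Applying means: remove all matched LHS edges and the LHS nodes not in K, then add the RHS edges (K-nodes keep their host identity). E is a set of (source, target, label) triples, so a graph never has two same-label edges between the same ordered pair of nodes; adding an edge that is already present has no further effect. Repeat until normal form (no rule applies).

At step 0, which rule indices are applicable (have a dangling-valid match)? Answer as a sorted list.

R0: no valid match — LHS pattern not found
R1: 6 valid matches — {0↦1, 1↦6, 2↦4, 3↦5}, {0↦1, 1↦6, 2↦7, 3↦8}, {0↦3, 1↦6, 2↦4, 3↦5} (+3 more)
R2: 8 valid matches — {0↦0, 1↦2, 2↦1, 3↦4}, {0↦0, 1↦2, 2↦1, 3↦7}, {0↦0, 1↦2, 2↦3, 3↦4} (+5 more)
R3: no valid match — LHS pattern not found

Answer: [R1,R2]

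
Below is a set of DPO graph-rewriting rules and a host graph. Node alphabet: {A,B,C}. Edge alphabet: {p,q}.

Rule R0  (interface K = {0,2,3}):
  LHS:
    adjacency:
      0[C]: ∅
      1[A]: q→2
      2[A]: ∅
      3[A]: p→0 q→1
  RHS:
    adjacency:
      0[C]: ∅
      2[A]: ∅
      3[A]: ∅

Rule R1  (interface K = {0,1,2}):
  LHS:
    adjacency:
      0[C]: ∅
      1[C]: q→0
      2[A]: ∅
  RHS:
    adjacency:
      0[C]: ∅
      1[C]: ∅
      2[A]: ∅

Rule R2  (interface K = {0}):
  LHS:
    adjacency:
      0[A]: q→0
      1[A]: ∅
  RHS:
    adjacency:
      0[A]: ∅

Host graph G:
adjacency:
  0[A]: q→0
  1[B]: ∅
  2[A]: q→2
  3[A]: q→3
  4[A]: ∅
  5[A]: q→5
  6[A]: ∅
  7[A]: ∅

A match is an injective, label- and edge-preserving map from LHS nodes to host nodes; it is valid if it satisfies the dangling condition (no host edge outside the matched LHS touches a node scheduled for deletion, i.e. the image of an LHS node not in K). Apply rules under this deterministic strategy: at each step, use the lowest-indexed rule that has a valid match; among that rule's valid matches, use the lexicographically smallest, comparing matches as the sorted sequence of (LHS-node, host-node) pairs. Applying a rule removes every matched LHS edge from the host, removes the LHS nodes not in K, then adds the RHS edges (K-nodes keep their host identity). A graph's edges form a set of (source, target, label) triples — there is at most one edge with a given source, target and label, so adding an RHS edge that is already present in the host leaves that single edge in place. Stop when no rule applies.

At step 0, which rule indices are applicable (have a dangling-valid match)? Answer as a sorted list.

Answer: [R2]

Steps:
R0: no valid match — LHS pattern not found
R1: no valid match — LHS pattern not found
R2: 12 valid matches — {0↦0, 1↦4}, {0↦0, 1↦6}, {0↦0, 1↦7} (+9 more)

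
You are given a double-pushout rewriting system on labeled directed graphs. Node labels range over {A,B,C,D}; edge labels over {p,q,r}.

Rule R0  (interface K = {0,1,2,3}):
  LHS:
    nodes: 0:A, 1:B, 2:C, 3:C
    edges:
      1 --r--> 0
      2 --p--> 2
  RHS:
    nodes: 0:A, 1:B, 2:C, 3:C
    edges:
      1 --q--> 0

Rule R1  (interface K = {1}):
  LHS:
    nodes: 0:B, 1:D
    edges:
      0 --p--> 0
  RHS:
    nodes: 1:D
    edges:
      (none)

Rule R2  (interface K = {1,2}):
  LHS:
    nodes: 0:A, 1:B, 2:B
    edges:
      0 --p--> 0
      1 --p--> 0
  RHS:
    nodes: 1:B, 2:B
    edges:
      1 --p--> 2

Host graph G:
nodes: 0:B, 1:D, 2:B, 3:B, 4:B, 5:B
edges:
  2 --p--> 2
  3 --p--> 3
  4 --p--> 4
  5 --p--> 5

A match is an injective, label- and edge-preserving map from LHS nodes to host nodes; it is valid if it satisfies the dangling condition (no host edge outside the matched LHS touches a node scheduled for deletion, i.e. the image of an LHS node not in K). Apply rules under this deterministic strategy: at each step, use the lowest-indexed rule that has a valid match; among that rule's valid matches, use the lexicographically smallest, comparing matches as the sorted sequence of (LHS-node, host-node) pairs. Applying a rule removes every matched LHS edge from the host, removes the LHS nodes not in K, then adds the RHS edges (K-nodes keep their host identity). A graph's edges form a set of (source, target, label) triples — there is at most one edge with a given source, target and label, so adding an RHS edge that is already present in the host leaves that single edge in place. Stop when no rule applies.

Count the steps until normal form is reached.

initial: |V|=6 |E|=4  E = 2-p->2 3-p->3 4-p->4 5-p->5
step 1: apply R1 at {0↦2, 1↦1}  → |V|=5 |E|=3  E = 3-p->3 4-p->4 5-p->5
step 2: apply R1 at {0↦3, 1↦1}  → |V|=4 |E|=2  E = 4-p->4 5-p->5
step 3: apply R1 at {0↦4, 1↦1}  → |V|=3 |E|=1  E = 5-p->5
step 4: apply R1 at {0↦5, 1↦1}  → |V|=2 |E|=0  E = ∅
final graph: no rule applies after step 4

Answer: 4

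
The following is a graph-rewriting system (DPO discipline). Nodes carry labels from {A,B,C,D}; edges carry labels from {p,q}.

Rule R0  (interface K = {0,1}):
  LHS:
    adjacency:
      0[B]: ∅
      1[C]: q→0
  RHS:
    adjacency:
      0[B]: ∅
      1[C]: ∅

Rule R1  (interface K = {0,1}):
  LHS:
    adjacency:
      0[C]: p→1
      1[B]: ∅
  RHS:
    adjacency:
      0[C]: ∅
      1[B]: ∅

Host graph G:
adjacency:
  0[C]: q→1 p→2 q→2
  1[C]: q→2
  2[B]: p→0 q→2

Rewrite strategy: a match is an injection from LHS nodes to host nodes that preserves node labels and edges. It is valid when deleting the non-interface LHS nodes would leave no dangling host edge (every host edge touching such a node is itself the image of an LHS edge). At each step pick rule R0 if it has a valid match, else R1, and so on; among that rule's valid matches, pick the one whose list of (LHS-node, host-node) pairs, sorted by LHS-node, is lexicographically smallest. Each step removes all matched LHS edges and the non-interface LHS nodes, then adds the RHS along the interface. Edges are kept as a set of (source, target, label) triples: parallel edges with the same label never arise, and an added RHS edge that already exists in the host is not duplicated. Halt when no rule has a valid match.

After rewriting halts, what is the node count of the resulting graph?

Answer: 3

Rewrite trace:
[0] host  ⇒  3 nodes, 6 edges  {0-q->1 0-p->2 0-q->2 1-q->2 2-p->0 2-q->2}
[1] R0 @ {0↦2, 1↦0}  ⇒  3 nodes, 5 edges  {0-q->1 0-p->2 1-q->2 2-p->0 2-q->2}
[2] R0 @ {0↦2, 1↦1}  ⇒  3 nodes, 4 edges  {0-q->1 0-p->2 2-p->0 2-q->2}
[3] R1 @ {0↦0, 1↦2}  ⇒  3 nodes, 3 edges  {0-q->1 2-p->0 2-q->2}
normal form: no rule applies after step 3
NF nodes: {0:C, 1:C, 2:B}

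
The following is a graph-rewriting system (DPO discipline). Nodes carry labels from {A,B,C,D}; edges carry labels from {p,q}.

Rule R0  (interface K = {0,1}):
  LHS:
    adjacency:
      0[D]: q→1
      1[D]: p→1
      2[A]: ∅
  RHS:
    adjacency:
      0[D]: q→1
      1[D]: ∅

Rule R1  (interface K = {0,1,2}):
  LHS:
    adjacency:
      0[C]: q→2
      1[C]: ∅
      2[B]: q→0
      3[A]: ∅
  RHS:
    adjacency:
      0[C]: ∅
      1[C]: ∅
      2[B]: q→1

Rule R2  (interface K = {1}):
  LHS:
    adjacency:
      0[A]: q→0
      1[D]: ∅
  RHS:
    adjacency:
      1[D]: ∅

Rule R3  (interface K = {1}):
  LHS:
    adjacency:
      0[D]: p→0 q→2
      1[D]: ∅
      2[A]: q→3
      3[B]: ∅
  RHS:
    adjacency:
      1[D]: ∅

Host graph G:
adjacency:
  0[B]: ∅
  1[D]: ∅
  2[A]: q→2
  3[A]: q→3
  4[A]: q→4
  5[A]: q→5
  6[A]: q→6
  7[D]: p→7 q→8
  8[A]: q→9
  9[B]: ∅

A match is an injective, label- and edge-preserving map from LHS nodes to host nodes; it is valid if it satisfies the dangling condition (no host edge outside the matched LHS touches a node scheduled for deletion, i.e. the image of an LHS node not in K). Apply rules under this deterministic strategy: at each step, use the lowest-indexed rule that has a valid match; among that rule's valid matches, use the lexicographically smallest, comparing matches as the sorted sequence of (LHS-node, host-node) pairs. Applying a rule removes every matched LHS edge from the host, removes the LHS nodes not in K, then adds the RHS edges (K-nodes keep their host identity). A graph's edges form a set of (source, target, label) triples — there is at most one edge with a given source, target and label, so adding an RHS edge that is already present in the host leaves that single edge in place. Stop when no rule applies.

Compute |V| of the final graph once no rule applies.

Answer: 2

Rewrite trace:
[0] host  ⇒  10 nodes, 8 edges  {2-q->2 3-q->3 4-q->4 5-q->5 6-q->6 7-p->7 7-q->8 8-q->9}
[1] R2 @ {0↦2, 1↦1}  ⇒  9 nodes, 7 edges  {3-q->3 4-q->4 5-q->5 6-q->6 7-p->7 7-q->8 8-q->9}
[2] R2 @ {0↦3, 1↦1}  ⇒  8 nodes, 6 edges  {4-q->4 5-q->5 6-q->6 7-p->7 7-q->8 8-q->9}
[3] R2 @ {0↦4, 1↦1}  ⇒  7 nodes, 5 edges  {5-q->5 6-q->6 7-p->7 7-q->8 8-q->9}
[4] R2 @ {0↦5, 1↦1}  ⇒  6 nodes, 4 edges  {6-q->6 7-p->7 7-q->8 8-q->9}
[5] R2 @ {0↦6, 1↦1}  ⇒  5 nodes, 3 edges  {7-p->7 7-q->8 8-q->9}
[6] R3 @ {0↦7, 1↦1, 2↦8, 3↦9}  ⇒  2 nodes, 0 edges  {∅}
normal form: no rule applies after step 6
NF nodes: {0:B, 1:D}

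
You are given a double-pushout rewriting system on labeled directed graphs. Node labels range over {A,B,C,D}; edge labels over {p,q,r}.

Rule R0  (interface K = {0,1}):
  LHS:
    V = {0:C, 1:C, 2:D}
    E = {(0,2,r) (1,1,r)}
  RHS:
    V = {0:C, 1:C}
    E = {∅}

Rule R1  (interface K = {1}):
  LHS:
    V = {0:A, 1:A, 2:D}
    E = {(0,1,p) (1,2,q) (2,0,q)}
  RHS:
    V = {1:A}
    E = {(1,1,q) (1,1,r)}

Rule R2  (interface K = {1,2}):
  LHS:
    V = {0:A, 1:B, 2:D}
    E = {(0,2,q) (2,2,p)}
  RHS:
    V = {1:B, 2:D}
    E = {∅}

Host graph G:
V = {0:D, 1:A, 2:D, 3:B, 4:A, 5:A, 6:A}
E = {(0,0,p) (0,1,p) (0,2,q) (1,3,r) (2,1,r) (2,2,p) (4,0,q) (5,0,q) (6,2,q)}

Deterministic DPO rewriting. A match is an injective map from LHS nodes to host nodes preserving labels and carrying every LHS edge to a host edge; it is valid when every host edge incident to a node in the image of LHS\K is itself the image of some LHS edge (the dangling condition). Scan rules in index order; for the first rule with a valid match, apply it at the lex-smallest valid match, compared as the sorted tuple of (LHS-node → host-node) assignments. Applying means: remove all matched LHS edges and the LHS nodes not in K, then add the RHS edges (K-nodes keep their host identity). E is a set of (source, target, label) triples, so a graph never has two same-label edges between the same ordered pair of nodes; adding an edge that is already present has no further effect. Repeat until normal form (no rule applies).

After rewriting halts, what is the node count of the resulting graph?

Answer: 5

Steps:
initial: |V|=7 |E|=9  E = 0-p->0 0-p->1 0-q->2 1-r->3 2-r->1 2-p->2 4-q->0 5-q->0 6-q->2
step 1: apply R2 at {0↦4, 1↦3, 2↦0}  → |V|=6 |E|=7  E = 0-p->1 0-q->2 1-r->3 2-r->1 2-p->2 5-q->0 6-q->2
step 2: apply R2 at {0↦6, 1↦3, 2↦2}  → |V|=5 |E|=5  E = 0-p->1 0-q->2 1-r->3 2-r->1 5-q->0
halt: no rule applies after step 2
NF nodes: {0:D, 1:A, 2:D, 3:B, 5:A}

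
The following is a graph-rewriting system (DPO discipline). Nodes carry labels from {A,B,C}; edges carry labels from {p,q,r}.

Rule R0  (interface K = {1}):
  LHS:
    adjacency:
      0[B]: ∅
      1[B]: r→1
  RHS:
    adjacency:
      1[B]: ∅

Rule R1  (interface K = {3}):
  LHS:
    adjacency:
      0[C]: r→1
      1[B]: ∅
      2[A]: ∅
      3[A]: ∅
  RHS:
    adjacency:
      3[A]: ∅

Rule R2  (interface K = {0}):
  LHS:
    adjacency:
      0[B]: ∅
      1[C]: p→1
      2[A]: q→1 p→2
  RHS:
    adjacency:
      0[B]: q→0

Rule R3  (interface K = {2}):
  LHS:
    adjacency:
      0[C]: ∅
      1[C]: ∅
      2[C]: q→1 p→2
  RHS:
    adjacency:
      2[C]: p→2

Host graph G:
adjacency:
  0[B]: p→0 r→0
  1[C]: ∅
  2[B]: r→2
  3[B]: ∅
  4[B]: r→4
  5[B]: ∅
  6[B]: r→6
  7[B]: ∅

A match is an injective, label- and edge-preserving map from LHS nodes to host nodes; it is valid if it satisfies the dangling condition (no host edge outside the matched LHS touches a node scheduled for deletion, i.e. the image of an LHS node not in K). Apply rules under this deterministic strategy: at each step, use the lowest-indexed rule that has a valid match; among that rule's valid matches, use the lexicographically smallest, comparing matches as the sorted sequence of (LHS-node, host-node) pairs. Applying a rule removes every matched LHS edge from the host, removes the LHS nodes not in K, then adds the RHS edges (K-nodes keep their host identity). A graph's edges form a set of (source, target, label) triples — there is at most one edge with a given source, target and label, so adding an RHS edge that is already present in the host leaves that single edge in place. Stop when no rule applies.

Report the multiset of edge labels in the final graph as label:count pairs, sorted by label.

Answer: p:1

Rewrite trace:
initial: |V|=8 |E|=5  E = 0-p->0 0-r->0 2-r->2 4-r->4 6-r->6
step 1: apply R0 at {0↦3, 1↦0}  → |V|=7 |E|=4  E = 0-p->0 2-r->2 4-r->4 6-r->6
step 2: apply R0 at {0↦5, 1↦2}  → |V|=6 |E|=3  E = 0-p->0 4-r->4 6-r->6
step 3: apply R0 at {0↦2, 1↦4}  → |V|=5 |E|=2  E = 0-p->0 6-r->6
step 4: apply R0 at {0↦4, 1↦6}  → |V|=4 |E|=1  E = 0-p->0
normal form: no rule applies after step 4
NF edges: [(0, 0, 'p')]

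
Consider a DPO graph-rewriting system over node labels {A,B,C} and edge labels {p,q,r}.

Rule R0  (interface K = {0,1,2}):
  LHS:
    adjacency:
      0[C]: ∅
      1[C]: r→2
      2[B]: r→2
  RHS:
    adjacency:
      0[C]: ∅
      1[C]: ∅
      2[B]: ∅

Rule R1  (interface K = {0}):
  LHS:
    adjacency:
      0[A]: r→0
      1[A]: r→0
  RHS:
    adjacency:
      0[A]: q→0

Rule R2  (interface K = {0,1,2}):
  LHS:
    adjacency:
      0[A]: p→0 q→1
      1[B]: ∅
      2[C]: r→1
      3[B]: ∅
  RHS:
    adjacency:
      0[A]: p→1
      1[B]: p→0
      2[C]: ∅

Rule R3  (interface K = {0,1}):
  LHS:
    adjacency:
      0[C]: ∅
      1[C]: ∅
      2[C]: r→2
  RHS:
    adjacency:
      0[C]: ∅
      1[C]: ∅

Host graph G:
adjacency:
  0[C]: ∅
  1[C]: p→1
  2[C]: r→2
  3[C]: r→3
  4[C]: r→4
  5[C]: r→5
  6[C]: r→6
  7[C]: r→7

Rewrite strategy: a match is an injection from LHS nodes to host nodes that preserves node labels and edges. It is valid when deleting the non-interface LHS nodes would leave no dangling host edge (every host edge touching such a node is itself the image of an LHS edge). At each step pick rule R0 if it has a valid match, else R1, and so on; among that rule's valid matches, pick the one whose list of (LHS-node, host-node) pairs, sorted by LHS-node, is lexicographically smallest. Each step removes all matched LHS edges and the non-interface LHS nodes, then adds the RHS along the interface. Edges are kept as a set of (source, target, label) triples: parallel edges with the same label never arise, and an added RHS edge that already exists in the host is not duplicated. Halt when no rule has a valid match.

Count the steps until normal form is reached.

initial: |V|=8 |E|=7  E = 1-p->1 2-r->2 3-r->3 4-r->4 5-r->5 6-r->6 7-r->7
step 1: apply R3 at {0↦0, 1↦1, 2↦2}  → |V|=7 |E|=6  E = 1-p->1 3-r->3 4-r->4 5-r->5 6-r->6 7-r->7
step 2: apply R3 at {0↦0, 1↦1, 2↦3}  → |V|=6 |E|=5  E = 1-p->1 4-r->4 5-r->5 6-r->6 7-r->7
step 3: apply R3 at {0↦0, 1↦1, 2↦4}  → |V|=5 |E|=4  E = 1-p->1 5-r->5 6-r->6 7-r->7
step 4: apply R3 at {0↦0, 1↦1, 2↦5}  → |V|=4 |E|=3  E = 1-p->1 6-r->6 7-r->7
step 5: apply R3 at {0↦0, 1↦1, 2↦6}  → |V|=3 |E|=2  E = 1-p->1 7-r->7
step 6: apply R3 at {0↦0, 1↦1, 2↦7}  → |V|=2 |E|=1  E = 1-p->1
normal form: no rule applies after step 6

Answer: 6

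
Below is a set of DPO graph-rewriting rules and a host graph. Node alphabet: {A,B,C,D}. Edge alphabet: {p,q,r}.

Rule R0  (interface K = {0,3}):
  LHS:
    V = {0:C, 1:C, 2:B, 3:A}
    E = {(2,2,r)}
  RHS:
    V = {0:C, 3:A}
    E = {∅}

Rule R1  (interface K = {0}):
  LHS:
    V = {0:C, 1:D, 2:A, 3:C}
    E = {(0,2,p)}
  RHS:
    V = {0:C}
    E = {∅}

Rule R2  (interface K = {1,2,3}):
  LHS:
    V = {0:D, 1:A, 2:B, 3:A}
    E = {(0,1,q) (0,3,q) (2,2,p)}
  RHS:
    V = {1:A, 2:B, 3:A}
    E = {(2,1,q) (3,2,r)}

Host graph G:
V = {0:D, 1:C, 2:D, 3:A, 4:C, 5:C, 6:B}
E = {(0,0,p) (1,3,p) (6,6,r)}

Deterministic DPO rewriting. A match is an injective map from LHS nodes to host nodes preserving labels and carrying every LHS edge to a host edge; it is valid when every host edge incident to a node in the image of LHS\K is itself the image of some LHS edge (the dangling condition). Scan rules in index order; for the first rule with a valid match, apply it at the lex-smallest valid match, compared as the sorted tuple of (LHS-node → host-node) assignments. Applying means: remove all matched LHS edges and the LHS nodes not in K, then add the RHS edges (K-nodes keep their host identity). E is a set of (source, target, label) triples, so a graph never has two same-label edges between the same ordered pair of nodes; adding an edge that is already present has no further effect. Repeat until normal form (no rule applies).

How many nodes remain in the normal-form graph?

Answer: 2

Derivation:
initial: |V|=7 |E|=3  E = 0-p->0 1-p->3 6-r->6
step 1: apply R0 at {0↦1, 1↦4, 2↦6, 3↦3}  → |V|=5 |E|=2  E = 0-p->0 1-p->3
step 2: apply R1 at {0↦1, 1↦2, 2↦3, 3↦5}  → |V|=2 |E|=1  E = 0-p->0
normal form: no rule applies after step 2
NF nodes: {0:D, 1:C}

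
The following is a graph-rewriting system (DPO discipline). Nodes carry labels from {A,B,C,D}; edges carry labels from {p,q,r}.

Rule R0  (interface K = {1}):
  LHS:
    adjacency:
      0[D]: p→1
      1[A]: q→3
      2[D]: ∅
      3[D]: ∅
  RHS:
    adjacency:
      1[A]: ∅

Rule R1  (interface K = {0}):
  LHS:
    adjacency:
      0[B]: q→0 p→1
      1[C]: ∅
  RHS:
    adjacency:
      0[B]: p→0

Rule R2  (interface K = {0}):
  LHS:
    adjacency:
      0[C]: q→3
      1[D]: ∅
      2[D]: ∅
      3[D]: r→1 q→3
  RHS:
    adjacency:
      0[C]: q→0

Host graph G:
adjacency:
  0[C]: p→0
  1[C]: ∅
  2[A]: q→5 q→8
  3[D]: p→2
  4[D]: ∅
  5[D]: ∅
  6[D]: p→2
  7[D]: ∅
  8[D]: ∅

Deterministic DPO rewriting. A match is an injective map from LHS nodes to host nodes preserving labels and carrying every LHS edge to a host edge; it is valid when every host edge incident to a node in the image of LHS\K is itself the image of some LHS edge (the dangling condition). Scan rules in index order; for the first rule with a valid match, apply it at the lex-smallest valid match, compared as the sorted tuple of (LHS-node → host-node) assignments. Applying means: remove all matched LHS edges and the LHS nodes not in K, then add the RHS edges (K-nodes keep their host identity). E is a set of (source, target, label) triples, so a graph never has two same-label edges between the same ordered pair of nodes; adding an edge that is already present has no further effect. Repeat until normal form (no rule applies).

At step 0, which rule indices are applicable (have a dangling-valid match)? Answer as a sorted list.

R0: 8 valid matches — {0↦3, 1↦2, 2↦4, 3↦5}, {0↦3, 1↦2, 2↦4, 3↦8}, {0↦3, 1↦2, 2↦7, 3↦5} (+5 more)
R1: no valid match — LHS pattern not found
R2: no valid match — LHS pattern not found

Answer: [R0]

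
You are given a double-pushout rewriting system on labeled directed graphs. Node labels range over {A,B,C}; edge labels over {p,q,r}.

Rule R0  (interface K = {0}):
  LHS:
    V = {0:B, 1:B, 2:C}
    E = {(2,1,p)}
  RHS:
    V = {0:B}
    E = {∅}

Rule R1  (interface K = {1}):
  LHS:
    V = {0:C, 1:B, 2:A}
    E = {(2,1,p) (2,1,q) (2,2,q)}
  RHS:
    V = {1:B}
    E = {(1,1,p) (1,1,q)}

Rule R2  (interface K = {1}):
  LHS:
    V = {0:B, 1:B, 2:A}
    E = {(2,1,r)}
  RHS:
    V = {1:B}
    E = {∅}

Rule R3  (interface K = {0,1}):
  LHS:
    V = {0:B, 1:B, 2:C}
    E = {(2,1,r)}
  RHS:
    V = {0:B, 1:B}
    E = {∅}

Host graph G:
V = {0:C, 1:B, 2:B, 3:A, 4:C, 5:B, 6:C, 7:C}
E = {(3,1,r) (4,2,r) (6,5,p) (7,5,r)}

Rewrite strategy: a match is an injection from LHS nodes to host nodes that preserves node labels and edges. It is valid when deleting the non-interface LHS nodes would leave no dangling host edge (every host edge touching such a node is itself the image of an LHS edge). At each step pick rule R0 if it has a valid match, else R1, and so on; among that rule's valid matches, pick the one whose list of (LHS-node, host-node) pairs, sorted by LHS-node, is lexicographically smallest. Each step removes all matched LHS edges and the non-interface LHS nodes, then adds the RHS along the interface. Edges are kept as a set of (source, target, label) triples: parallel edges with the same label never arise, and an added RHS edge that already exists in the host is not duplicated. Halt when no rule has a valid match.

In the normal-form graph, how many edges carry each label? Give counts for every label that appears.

initial: |V|=8 |E|=4  E = 3-r->1 4-r->2 6-p->5 7-r->5
step 1: apply R3 at {0↦1, 1↦2, 2↦4}  → |V|=7 |E|=3  E = 3-r->1 6-p->5 7-r->5
step 2: apply R2 at {0↦2, 1↦1, 2↦3}  → |V|=5 |E|=2  E = 6-p->5 7-r->5
step 3: apply R3 at {0↦1, 1↦5, 2↦7}  → |V|=4 |E|=1  E = 6-p->5
step 4: apply R0 at {0↦1, 1↦5, 2↦6}  → |V|=2 |E|=0  E = ∅
halt: no rule applies after step 4
NF edges: []

Answer: (no edges)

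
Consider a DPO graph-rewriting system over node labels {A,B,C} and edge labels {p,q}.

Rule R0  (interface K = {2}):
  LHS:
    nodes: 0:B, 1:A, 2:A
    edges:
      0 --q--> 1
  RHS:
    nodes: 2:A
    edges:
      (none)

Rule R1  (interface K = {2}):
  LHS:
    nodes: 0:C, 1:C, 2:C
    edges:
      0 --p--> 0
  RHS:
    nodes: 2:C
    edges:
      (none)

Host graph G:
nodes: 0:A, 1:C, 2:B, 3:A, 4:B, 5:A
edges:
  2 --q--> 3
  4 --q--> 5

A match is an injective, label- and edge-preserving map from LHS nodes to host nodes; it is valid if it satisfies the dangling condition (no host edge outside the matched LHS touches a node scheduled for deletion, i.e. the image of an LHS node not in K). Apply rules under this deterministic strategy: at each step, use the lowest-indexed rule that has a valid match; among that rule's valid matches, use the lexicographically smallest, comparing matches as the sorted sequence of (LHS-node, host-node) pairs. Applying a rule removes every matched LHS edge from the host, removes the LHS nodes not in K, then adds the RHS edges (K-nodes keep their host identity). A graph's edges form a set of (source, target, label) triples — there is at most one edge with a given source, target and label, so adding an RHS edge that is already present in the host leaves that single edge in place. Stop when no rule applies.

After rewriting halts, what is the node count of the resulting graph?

Answer: 2

Rewrite trace:
start.  V:6 E:2  edges: 2-q->3 4-q->5
1. fire R0 via {0↦2, 1↦3, 2↦0}  →  V:4 E:1  edges: 4-q->5
2. fire R0 via {0↦4, 1↦5, 2↦0}  →  V:2 E:0  edges: ∅
halt: no rule applies after step 2
NF nodes: {0:A, 1:C}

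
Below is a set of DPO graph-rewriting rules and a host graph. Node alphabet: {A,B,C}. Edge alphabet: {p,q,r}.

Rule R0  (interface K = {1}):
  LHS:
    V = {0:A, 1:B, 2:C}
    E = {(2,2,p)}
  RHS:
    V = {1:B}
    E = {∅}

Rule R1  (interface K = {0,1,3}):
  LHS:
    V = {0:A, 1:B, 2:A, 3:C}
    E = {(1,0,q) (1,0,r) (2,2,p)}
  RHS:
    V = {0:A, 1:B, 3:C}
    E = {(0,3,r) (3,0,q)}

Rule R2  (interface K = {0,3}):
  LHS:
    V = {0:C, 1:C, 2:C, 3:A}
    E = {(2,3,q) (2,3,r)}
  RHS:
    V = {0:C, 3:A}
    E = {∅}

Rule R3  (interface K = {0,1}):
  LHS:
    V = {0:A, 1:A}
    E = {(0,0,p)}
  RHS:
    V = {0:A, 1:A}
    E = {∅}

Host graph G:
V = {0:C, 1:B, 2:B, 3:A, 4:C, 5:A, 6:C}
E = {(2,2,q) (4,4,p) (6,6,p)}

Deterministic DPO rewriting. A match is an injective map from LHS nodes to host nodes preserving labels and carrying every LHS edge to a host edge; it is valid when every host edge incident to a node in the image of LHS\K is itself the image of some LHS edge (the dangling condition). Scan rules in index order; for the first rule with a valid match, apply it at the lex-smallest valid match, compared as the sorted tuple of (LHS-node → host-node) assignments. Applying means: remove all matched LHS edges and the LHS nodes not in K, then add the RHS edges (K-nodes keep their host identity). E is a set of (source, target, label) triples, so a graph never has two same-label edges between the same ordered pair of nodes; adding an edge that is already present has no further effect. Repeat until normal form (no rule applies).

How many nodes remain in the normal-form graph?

[0] host  ⇒  7 nodes, 3 edges  {2-q->2 4-p->4 6-p->6}
[1] R0 @ {0↦3, 1↦1, 2↦4}  ⇒  5 nodes, 2 edges  {2-q->2 6-p->6}
[2] R0 @ {0↦5, 1↦1, 2↦6}  ⇒  3 nodes, 1 edges  {2-q->2}
final graph: no rule applies after step 2
NF nodes: {0:C, 1:B, 2:B}

Answer: 3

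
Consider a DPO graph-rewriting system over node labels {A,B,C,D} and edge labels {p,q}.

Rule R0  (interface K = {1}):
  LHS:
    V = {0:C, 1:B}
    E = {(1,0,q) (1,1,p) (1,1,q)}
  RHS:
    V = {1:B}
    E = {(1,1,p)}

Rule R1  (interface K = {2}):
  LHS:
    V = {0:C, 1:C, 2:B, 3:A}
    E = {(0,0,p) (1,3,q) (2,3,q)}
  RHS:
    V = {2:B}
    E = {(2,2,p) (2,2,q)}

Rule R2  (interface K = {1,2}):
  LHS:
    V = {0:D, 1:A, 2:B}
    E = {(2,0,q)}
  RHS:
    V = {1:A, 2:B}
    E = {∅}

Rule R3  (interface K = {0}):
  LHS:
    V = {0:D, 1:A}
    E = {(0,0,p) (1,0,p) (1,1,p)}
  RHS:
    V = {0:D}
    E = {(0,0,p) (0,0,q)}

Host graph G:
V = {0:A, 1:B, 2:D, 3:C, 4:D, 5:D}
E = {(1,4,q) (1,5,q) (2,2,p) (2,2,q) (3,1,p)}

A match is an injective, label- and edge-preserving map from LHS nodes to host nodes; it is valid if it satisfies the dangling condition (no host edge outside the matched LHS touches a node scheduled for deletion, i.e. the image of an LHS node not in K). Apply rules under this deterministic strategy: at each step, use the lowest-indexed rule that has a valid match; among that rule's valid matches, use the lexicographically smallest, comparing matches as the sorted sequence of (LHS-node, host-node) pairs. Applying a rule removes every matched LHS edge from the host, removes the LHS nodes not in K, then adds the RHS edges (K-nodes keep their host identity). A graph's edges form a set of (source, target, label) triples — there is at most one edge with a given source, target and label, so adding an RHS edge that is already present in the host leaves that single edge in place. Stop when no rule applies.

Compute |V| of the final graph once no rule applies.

[0] host  ⇒  6 nodes, 5 edges  {1-q->4 1-q->5 2-p->2 2-q->2 3-p->1}
[1] R2 @ {0↦4, 1↦0, 2↦1}  ⇒  5 nodes, 4 edges  {1-q->5 2-p->2 2-q->2 3-p->1}
[2] R2 @ {0↦5, 1↦0, 2↦1}  ⇒  4 nodes, 3 edges  {2-p->2 2-q->2 3-p->1}
halt: no rule applies after step 2
NF nodes: {0:A, 1:B, 2:D, 3:C}

Answer: 4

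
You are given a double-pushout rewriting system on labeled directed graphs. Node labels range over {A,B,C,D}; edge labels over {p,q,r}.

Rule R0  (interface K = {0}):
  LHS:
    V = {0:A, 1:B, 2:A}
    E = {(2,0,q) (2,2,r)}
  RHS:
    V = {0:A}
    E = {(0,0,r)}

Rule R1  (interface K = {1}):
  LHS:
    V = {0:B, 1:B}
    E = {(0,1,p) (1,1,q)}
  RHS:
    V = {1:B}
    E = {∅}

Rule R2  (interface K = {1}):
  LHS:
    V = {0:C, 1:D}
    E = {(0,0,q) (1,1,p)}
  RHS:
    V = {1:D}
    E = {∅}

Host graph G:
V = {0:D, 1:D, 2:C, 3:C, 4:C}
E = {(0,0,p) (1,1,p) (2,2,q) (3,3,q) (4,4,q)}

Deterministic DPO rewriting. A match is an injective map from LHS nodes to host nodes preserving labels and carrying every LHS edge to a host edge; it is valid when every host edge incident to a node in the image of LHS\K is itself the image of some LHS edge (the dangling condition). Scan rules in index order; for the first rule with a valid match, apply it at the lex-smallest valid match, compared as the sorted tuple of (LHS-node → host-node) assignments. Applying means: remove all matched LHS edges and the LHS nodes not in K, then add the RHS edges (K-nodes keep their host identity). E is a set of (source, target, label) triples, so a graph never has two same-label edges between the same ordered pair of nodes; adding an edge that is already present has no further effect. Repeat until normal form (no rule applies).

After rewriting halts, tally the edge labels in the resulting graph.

Answer: q:1

Steps:
initial: |V|=5 |E|=5  E = 0-p->0 1-p->1 2-q->2 3-q->3 4-q->4
step 1: apply R2 at {0↦2, 1↦0}  → |V|=4 |E|=3  E = 1-p->1 3-q->3 4-q->4
step 2: apply R2 at {0↦3, 1↦1}  → |V|=3 |E|=1  E = 4-q->4
normal form: no rule applies after step 2
NF edges: [(4, 4, 'q')]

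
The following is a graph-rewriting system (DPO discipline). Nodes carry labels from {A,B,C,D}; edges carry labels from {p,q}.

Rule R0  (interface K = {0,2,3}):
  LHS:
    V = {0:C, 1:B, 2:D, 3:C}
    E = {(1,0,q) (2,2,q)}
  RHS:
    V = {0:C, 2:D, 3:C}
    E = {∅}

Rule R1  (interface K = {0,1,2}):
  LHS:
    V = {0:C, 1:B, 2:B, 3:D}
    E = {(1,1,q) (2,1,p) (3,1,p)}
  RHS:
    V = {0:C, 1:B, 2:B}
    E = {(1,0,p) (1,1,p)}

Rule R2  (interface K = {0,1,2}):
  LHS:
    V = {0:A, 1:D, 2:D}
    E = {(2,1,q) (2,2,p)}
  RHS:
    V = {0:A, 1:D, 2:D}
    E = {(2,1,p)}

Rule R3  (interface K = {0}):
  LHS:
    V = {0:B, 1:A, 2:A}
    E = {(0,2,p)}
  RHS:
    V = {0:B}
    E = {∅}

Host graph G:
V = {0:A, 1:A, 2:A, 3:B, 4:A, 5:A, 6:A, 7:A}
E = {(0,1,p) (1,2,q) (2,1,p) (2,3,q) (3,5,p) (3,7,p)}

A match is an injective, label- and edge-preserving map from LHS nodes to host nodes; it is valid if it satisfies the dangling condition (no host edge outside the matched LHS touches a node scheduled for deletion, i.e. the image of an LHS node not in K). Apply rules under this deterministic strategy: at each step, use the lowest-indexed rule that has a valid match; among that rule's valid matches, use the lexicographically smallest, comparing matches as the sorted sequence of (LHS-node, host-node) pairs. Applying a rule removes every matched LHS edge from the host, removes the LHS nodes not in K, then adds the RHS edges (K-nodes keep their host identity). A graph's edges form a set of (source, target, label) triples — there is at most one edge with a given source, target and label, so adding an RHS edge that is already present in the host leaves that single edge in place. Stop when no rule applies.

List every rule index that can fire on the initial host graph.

Answer: [R3]

Steps:
R0: no valid match — LHS pattern not found
R1: no valid match — LHS pattern not found
R2: no valid match — LHS pattern not found
R3: 4 valid matches — {0↦3, 1↦4, 2↦5}, {0↦3, 1↦4, 2↦7}, {0↦3, 1↦6, 2↦5} (+1 more)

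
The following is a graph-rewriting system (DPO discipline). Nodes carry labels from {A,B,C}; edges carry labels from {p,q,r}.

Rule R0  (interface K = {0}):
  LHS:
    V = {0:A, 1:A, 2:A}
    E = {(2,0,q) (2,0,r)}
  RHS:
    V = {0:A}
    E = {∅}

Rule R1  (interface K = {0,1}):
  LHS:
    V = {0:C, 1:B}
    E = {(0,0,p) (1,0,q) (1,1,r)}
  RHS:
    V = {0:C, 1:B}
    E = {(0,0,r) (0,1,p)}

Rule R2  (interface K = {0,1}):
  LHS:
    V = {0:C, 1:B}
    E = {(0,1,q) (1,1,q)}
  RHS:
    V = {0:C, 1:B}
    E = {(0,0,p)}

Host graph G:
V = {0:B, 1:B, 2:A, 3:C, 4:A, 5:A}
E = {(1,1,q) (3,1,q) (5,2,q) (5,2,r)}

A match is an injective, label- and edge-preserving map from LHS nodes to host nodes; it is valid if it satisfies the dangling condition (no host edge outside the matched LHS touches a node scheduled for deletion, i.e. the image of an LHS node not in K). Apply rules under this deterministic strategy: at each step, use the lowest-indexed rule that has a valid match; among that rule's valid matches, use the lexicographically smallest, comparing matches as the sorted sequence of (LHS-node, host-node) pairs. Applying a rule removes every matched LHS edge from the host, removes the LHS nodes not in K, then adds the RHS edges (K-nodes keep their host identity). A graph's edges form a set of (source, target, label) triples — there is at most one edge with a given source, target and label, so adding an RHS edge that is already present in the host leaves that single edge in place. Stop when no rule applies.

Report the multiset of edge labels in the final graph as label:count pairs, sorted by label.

Answer: p:1

Derivation:
initial: |V|=6 |E|=4  E = 1-q->1 3-q->1 5-q->2 5-r->2
step 1: apply R0 at {0↦2, 1↦4, 2↦5}  → |V|=4 |E|=2  E = 1-q->1 3-q->1
step 2: apply R2 at {0↦3, 1↦1}  → |V|=4 |E|=1  E = 3-p->3
normal form: no rule applies after step 2
NF edges: [(3, 3, 'p')]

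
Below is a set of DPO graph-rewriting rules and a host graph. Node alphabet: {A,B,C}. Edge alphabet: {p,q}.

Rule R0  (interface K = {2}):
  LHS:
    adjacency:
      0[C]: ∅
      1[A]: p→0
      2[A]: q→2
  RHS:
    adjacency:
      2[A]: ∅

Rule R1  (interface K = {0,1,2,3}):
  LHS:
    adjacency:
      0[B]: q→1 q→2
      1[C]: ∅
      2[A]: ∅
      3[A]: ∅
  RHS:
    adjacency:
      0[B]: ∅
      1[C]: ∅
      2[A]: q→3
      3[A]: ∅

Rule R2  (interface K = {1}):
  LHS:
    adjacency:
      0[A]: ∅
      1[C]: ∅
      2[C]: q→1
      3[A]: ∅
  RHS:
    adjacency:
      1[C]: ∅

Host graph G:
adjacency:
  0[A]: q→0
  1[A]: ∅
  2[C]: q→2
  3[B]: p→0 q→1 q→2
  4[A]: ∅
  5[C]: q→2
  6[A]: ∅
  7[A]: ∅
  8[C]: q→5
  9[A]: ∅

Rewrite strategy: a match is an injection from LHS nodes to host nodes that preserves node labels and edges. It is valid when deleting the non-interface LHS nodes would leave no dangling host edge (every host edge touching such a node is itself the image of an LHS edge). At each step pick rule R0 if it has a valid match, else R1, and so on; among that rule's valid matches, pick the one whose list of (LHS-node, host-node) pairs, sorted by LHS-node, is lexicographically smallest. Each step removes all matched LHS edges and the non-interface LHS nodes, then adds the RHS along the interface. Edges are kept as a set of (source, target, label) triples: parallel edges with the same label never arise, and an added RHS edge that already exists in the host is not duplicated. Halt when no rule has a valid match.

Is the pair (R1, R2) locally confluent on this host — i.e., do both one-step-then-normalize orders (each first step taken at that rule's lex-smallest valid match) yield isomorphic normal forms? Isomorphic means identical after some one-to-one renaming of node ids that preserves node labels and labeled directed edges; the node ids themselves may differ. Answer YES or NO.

Answer: YES

Rewrite trace:
branch R1-first: apply at {0↦3, 1↦2, 2↦1, 3↦0} → |E|=6, then 2 more step(s) → NF |V|=4 |E|=4 V={0:A, 1:A, 2:C, 3:B} E=0-q->0 1-q->0 2-q->2 3-p->0
branch R2-first: apply at {0↦4, 1↦5, 2↦8, 3↦6} → |E|=6, then 2 more step(s) → NF |V|=4 |E|=4 V={0:A, 1:A, 2:C, 3:B} E=0-q->0 1-q->0 2-q->2 3-p->0
graphs isomorphic (equal up to label-preserving node renaming)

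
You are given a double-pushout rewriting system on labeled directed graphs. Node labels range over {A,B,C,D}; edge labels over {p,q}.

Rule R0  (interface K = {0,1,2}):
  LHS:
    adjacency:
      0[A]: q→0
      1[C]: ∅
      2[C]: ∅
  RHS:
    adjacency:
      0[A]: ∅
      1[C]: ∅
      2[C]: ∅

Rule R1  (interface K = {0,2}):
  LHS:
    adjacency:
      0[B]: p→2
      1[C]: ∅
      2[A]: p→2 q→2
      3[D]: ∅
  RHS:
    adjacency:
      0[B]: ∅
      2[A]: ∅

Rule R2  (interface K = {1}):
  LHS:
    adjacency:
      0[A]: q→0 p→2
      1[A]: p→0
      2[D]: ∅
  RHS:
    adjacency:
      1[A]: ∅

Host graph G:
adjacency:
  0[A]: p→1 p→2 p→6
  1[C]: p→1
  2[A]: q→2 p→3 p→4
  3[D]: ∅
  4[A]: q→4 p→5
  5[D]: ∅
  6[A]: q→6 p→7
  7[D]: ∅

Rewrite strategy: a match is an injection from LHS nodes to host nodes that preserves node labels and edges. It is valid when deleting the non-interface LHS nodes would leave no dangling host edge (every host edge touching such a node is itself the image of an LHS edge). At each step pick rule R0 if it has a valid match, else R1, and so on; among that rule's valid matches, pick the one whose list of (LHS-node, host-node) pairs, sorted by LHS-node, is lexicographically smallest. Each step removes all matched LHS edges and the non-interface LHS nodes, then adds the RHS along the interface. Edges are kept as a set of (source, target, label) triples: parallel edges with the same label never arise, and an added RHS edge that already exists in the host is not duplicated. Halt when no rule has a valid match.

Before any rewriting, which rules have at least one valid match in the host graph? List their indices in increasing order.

R0: no valid match — LHS pattern not found
R1: no valid match — LHS pattern not found
R2: 2 valid matches — {0↦4, 1↦2, 2↦5}, {0↦6, 1↦0, 2↦7}

Answer: [R2]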